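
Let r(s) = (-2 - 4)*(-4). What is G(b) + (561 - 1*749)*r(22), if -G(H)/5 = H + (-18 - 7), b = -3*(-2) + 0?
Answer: -4417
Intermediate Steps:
r(s) = 24 (r(s) = -6*(-4) = 24)
b = 6 (b = 6 + 0 = 6)
G(H) = 125 - 5*H (G(H) = -5*(H + (-18 - 7)) = -5*(H - 25) = -5*(-25 + H) = 125 - 5*H)
G(b) + (561 - 1*749)*r(22) = (125 - 5*6) + (561 - 1*749)*24 = (125 - 30) + (561 - 749)*24 = 95 - 188*24 = 95 - 4512 = -4417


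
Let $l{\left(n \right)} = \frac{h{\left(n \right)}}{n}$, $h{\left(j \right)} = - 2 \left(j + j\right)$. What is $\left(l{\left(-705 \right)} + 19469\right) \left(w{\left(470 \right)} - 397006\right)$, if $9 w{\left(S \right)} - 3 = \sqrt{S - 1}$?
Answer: $- \frac{23183145905}{3} + \frac{19465 \sqrt{469}}{9} \approx -7.7277 \cdot 10^{9}$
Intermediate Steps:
$h{\left(j \right)} = - 4 j$ ($h{\left(j \right)} = - 2 \cdot 2 j = - 4 j$)
$w{\left(S \right)} = \frac{1}{3} + \frac{\sqrt{-1 + S}}{9}$ ($w{\left(S \right)} = \frac{1}{3} + \frac{\sqrt{S - 1}}{9} = \frac{1}{3} + \frac{\sqrt{-1 + S}}{9}$)
$l{\left(n \right)} = -4$ ($l{\left(n \right)} = \frac{\left(-4\right) n}{n} = -4$)
$\left(l{\left(-705 \right)} + 19469\right) \left(w{\left(470 \right)} - 397006\right) = \left(-4 + 19469\right) \left(\left(\frac{1}{3} + \frac{\sqrt{-1 + 470}}{9}\right) - 397006\right) = 19465 \left(\left(\frac{1}{3} + \frac{\sqrt{469}}{9}\right) - 397006\right) = 19465 \left(- \frac{1191017}{3} + \frac{\sqrt{469}}{9}\right) = - \frac{23183145905}{3} + \frac{19465 \sqrt{469}}{9}$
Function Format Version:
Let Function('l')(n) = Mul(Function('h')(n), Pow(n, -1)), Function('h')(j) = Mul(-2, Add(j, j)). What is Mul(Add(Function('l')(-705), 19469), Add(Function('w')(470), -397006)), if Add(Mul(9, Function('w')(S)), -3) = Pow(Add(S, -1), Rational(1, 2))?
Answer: Add(Rational(-23183145905, 3), Mul(Rational(19465, 9), Pow(469, Rational(1, 2)))) ≈ -7.7277e+9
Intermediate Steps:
Function('h')(j) = Mul(-4, j) (Function('h')(j) = Mul(-2, Mul(2, j)) = Mul(-4, j))
Function('w')(S) = Add(Rational(1, 3), Mul(Rational(1, 9), Pow(Add(-1, S), Rational(1, 2)))) (Function('w')(S) = Add(Rational(1, 3), Mul(Rational(1, 9), Pow(Add(S, -1), Rational(1, 2)))) = Add(Rational(1, 3), Mul(Rational(1, 9), Pow(Add(-1, S), Rational(1, 2)))))
Function('l')(n) = -4 (Function('l')(n) = Mul(Mul(-4, n), Pow(n, -1)) = -4)
Mul(Add(Function('l')(-705), 19469), Add(Function('w')(470), -397006)) = Mul(Add(-4, 19469), Add(Add(Rational(1, 3), Mul(Rational(1, 9), Pow(Add(-1, 470), Rational(1, 2)))), -397006)) = Mul(19465, Add(Add(Rational(1, 3), Mul(Rational(1, 9), Pow(469, Rational(1, 2)))), -397006)) = Mul(19465, Add(Rational(-1191017, 3), Mul(Rational(1, 9), Pow(469, Rational(1, 2))))) = Add(Rational(-23183145905, 3), Mul(Rational(19465, 9), Pow(469, Rational(1, 2))))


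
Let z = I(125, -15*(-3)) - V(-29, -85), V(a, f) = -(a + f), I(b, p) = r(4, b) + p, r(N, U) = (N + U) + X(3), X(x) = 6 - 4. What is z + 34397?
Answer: 34459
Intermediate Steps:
X(x) = 2
r(N, U) = 2 + N + U (r(N, U) = (N + U) + 2 = 2 + N + U)
I(b, p) = 6 + b + p (I(b, p) = (2 + 4 + b) + p = (6 + b) + p = 6 + b + p)
V(a, f) = -a - f
z = 62 (z = (6 + 125 - 15*(-3)) - (-1*(-29) - 1*(-85)) = (6 + 125 + 45) - (29 + 85) = 176 - 1*114 = 176 - 114 = 62)
z + 34397 = 62 + 34397 = 34459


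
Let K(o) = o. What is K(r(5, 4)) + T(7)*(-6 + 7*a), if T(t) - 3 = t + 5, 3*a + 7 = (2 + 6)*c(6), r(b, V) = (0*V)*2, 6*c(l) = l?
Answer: -55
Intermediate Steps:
c(l) = l/6
r(b, V) = 0 (r(b, V) = 0*2 = 0)
a = ⅓ (a = -7/3 + ((2 + 6)*((⅙)*6))/3 = -7/3 + (8*1)/3 = -7/3 + (⅓)*8 = -7/3 + 8/3 = ⅓ ≈ 0.33333)
T(t) = 8 + t (T(t) = 3 + (t + 5) = 3 + (5 + t) = 8 + t)
K(r(5, 4)) + T(7)*(-6 + 7*a) = 0 + (8 + 7)*(-6 + 7*(⅓)) = 0 + 15*(-6 + 7/3) = 0 + 15*(-11/3) = 0 - 55 = -55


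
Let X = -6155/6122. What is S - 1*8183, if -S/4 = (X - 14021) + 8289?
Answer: 45146755/3061 ≈ 14749.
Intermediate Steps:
X = -6155/6122 (X = -6155*1/6122 = -6155/6122 ≈ -1.0054)
S = 70194918/3061 (S = -4*((-6155/6122 - 14021) + 8289) = -4*(-85842717/6122 + 8289) = -4*(-35097459/6122) = 70194918/3061 ≈ 22932.)
S - 1*8183 = 70194918/3061 - 1*8183 = 70194918/3061 - 8183 = 45146755/3061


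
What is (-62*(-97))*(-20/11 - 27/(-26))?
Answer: -670561/143 ≈ -4689.2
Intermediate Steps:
(-62*(-97))*(-20/11 - 27/(-26)) = 6014*(-20*1/11 - 27*(-1/26)) = 6014*(-20/11 + 27/26) = 6014*(-223/286) = -670561/143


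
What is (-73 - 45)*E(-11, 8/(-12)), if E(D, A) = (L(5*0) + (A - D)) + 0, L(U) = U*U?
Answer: -3658/3 ≈ -1219.3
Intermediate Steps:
L(U) = U²
E(D, A) = A - D (E(D, A) = ((5*0)² + (A - D)) + 0 = (0² + (A - D)) + 0 = (0 + (A - D)) + 0 = (A - D) + 0 = A - D)
(-73 - 45)*E(-11, 8/(-12)) = (-73 - 45)*(8/(-12) - 1*(-11)) = -118*(8*(-1/12) + 11) = -118*(-⅔ + 11) = -118*31/3 = -3658/3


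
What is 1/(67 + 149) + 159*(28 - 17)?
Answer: 377785/216 ≈ 1749.0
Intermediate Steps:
1/(67 + 149) + 159*(28 - 17) = 1/216 + 159*11 = 1/216 + 1749 = 377785/216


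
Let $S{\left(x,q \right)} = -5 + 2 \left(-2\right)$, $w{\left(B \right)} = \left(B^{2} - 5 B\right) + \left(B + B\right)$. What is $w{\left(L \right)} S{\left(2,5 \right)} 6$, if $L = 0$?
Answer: $0$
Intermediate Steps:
$w{\left(B \right)} = B^{2} - 3 B$ ($w{\left(B \right)} = \left(B^{2} - 5 B\right) + 2 B = B^{2} - 3 B$)
$S{\left(x,q \right)} = -9$ ($S{\left(x,q \right)} = -5 - 4 = -9$)
$w{\left(L \right)} S{\left(2,5 \right)} 6 = 0 \left(-3 + 0\right) \left(-9\right) 6 = 0 \left(-3\right) \left(-9\right) 6 = 0 \left(-9\right) 6 = 0 \cdot 6 = 0$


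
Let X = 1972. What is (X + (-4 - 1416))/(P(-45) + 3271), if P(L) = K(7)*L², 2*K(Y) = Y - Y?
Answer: 552/3271 ≈ 0.16876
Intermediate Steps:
K(Y) = 0 (K(Y) = (Y - Y)/2 = (½)*0 = 0)
P(L) = 0 (P(L) = 0*L² = 0)
(X + (-4 - 1416))/(P(-45) + 3271) = (1972 + (-4 - 1416))/(0 + 3271) = (1972 - 1420)/3271 = 552*(1/3271) = 552/3271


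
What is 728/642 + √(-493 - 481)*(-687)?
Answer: 364/321 - 687*I*√974 ≈ 1.134 - 21441.0*I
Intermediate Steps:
728/642 + √(-493 - 481)*(-687) = 728*(1/642) + √(-974)*(-687) = 364/321 + (I*√974)*(-687) = 364/321 - 687*I*√974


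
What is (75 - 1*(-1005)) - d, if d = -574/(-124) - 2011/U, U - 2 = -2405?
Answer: 160090537/148986 ≈ 1074.5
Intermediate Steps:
U = -2403 (U = 2 - 2405 = -2403)
d = 814343/148986 (d = -574/(-124) - 2011/(-2403) = -574*(-1/124) - 2011*(-1/2403) = 287/62 + 2011/2403 = 814343/148986 ≈ 5.4659)
(75 - 1*(-1005)) - d = (75 - 1*(-1005)) - 1*814343/148986 = (75 + 1005) - 814343/148986 = 1080 - 814343/148986 = 160090537/148986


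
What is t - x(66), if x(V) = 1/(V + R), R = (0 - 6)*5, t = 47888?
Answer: 1723967/36 ≈ 47888.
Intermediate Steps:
R = -30 (R = -6*5 = -30)
x(V) = 1/(-30 + V) (x(V) = 1/(V - 30) = 1/(-30 + V))
t - x(66) = 47888 - 1/(-30 + 66) = 47888 - 1/36 = 1723967/36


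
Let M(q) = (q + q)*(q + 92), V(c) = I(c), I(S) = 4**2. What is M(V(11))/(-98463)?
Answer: -1152/32821 ≈ -0.035100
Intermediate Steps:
I(S) = 16
V(c) = 16
M(q) = 2*q*(92 + q) (M(q) = (2*q)*(92 + q) = 2*q*(92 + q))
M(V(11))/(-98463) = (2*16*(92 + 16))/(-98463) = (2*16*108)*(-1/98463) = 3456*(-1/98463) = -1152/32821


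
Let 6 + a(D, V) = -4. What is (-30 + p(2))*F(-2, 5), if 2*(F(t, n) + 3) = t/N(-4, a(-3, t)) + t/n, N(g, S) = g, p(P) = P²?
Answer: 767/10 ≈ 76.700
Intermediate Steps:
a(D, V) = -10 (a(D, V) = -6 - 4 = -10)
F(t, n) = -3 - t/8 + t/(2*n) (F(t, n) = -3 + (t/(-4) + t/n)/2 = -3 + (t*(-¼) + t/n)/2 = -3 + (-t/4 + t/n)/2 = -3 + (-t/8 + t/(2*n)) = -3 - t/8 + t/(2*n))
(-30 + p(2))*F(-2, 5) = (-30 + 2²)*(-3 - ⅛*(-2) + (½)*(-2)/5) = (-30 + 4)*(-3 + ¼ + (½)*(-2)*(⅕)) = -26*(-3 + ¼ - ⅕) = -26*(-59/20) = 767/10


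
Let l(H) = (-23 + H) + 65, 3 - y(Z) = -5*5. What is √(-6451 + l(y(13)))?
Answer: 3*I*√709 ≈ 79.881*I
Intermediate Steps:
y(Z) = 28 (y(Z) = 3 - (-5)*5 = 3 - 1*(-25) = 3 + 25 = 28)
l(H) = 42 + H
√(-6451 + l(y(13))) = √(-6451 + (42 + 28)) = √(-6451 + 70) = √(-6381) = 3*I*√709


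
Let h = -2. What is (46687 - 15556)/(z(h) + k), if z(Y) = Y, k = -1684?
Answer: -10377/562 ≈ -18.464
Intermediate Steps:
(46687 - 15556)/(z(h) + k) = (46687 - 15556)/(-2 - 1684) = 31131/(-1686) = 31131*(-1/1686) = -10377/562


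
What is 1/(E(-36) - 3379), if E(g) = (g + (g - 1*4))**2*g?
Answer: -1/211315 ≈ -4.7323e-6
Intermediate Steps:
E(g) = g*(-4 + 2*g)**2 (E(g) = (g + (g - 4))**2*g = (g + (-4 + g))**2*g = (-4 + 2*g)**2*g = g*(-4 + 2*g)**2)
1/(E(-36) - 3379) = 1/(4*(-36)*(-2 - 36)**2 - 3379) = 1/(4*(-36)*(-38)**2 - 3379) = 1/(4*(-36)*1444 - 3379) = 1/(-207936 - 3379) = 1/(-211315) = -1/211315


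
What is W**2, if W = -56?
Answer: 3136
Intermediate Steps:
W**2 = (-56)**2 = 3136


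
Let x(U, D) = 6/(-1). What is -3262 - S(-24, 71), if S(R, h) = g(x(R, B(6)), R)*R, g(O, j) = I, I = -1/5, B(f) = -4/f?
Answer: -16334/5 ≈ -3266.8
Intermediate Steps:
x(U, D) = -6 (x(U, D) = 6*(-1) = -6)
I = -⅕ (I = -1*⅕ = -⅕ ≈ -0.20000)
g(O, j) = -⅕
S(R, h) = -R/5
-3262 - S(-24, 71) = -3262 - (-1)*(-24)/5 = -3262 - 1*24/5 = -3262 - 24/5 = -16334/5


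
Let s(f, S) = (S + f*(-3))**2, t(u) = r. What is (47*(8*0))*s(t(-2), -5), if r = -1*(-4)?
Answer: 0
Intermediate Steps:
r = 4
t(u) = 4
s(f, S) = (S - 3*f)**2
(47*(8*0))*s(t(-2), -5) = (47*(8*0))*(-5 - 3*4)**2 = (47*0)*(-5 - 12)**2 = 0*(-17)**2 = 0*289 = 0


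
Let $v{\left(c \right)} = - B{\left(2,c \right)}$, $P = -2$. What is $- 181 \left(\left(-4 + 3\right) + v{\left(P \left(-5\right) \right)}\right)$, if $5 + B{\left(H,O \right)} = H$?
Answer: $-362$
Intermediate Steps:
$B{\left(H,O \right)} = -5 + H$
$v{\left(c \right)} = 3$ ($v{\left(c \right)} = - (-5 + 2) = \left(-1\right) \left(-3\right) = 3$)
$- 181 \left(\left(-4 + 3\right) + v{\left(P \left(-5\right) \right)}\right) = - 181 \left(\left(-4 + 3\right) + 3\right) = - 181 \left(-1 + 3\right) = \left(-181\right) 2 = -362$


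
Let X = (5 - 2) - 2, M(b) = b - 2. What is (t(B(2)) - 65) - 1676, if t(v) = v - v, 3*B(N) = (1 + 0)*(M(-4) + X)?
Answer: -1741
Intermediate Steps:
M(b) = -2 + b
X = 1 (X = 3 - 2 = 1)
B(N) = -5/3 (B(N) = ((1 + 0)*((-2 - 4) + 1))/3 = (1*(-6 + 1))/3 = (1*(-5))/3 = (⅓)*(-5) = -5/3)
t(v) = 0
(t(B(2)) - 65) - 1676 = (0 - 65) - 1676 = -65 - 1676 = -1741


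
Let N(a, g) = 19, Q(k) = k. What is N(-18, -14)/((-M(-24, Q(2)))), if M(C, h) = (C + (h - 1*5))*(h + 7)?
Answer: 19/243 ≈ 0.078189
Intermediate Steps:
M(C, h) = (7 + h)*(-5 + C + h) (M(C, h) = (C + (h - 5))*(7 + h) = (C + (-5 + h))*(7 + h) = (-5 + C + h)*(7 + h) = (7 + h)*(-5 + C + h))
N(-18, -14)/((-M(-24, Q(2)))) = 19/((-(-35 + 2² + 2*2 + 7*(-24) - 24*2))) = 19/((-(-35 + 4 + 4 - 168 - 48))) = 19/((-1*(-243))) = 19/243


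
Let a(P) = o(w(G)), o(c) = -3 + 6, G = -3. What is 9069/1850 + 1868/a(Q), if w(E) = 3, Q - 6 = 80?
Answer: 3483007/5550 ≈ 627.57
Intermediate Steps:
Q = 86 (Q = 6 + 80 = 86)
o(c) = 3
a(P) = 3
9069/1850 + 1868/a(Q) = 9069/1850 + 1868/3 = 3483007/5550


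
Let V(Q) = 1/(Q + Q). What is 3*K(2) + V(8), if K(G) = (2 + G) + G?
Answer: 289/16 ≈ 18.063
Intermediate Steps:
K(G) = 2 + 2*G
V(Q) = 1/(2*Q)
3*K(2) + V(8) = 3*(2 + 2*2) + (½)/8 = 3*(2 + 4) + (½)*(⅛) = 3*6 + 1/16 = 18 + 1/16 = 289/16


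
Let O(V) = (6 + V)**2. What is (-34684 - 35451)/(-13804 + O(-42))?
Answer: 70135/12508 ≈ 5.6072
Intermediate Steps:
(-34684 - 35451)/(-13804 + O(-42)) = (-34684 - 35451)/(-13804 + (6 - 42)**2) = -70135/(-13804 + (-36)**2) = -70135/(-13804 + 1296) = -70135/(-12508) = -70135*(-1/12508) = 70135/12508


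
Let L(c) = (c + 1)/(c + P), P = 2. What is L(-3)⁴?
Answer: 16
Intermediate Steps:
L(c) = (1 + c)/(2 + c) (L(c) = (c + 1)/(c + 2) = (1 + c)/(2 + c))
L(-3)⁴ = ((1 - 3)/(2 - 3))⁴ = (-2/(-1))⁴ = (-1*(-2))⁴ = 2⁴ = 16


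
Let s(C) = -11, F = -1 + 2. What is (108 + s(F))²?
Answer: 9409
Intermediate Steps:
F = 1
(108 + s(F))² = (108 - 11)² = 97² = 9409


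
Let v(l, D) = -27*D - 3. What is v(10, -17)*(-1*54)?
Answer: -24624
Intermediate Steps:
v(l, D) = -3 - 27*D
v(10, -17)*(-1*54) = (-3 - 27*(-17))*(-1*54) = (-3 + 459)*(-54) = 456*(-54) = -24624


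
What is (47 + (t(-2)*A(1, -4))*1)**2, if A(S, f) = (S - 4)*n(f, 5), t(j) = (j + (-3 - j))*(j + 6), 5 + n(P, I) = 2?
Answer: 3721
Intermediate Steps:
n(P, I) = -3 (n(P, I) = -5 + 2 = -3)
t(j) = -18 - 3*j (t(j) = -3*(6 + j) = -18 - 3*j)
A(S, f) = 12 - 3*S (A(S, f) = (S - 4)*(-3) = (-4 + S)*(-3) = 12 - 3*S)
(47 + (t(-2)*A(1, -4))*1)**2 = (47 + ((-18 - 3*(-2))*(12 - 3*1))*1)**2 = (47 + ((-18 + 6)*(12 - 3))*1)**2 = (47 - 12*9*1)**2 = (47 - 108*1)**2 = (47 - 108)**2 = (-61)**2 = 3721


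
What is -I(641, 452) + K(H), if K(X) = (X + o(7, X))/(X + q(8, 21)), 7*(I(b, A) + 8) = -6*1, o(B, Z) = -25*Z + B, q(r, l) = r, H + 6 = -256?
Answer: -28317/1778 ≈ -15.926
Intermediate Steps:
H = -262 (H = -6 - 256 = -262)
o(B, Z) = B - 25*Z
I(b, A) = -62/7 (I(b, A) = -8 + (-6*1)/7 = -8 + (1/7)*(-6) = -8 - 6/7 = -62/7)
K(X) = (7 - 24*X)/(8 + X) (K(X) = (X + (7 - 25*X))/(X + 8) = (7 - 24*X)/(8 + X))
-I(641, 452) + K(H) = -1*(-62/7) + (7 - 24*(-262))/(8 - 262) = 62/7 + (7 + 6288)/(-254) = 62/7 - 1/254*6295 = 62/7 - 6295/254 = -28317/1778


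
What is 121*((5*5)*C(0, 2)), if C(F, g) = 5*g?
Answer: 30250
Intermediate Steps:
121*((5*5)*C(0, 2)) = 121*((5*5)*(5*2)) = 121*(25*10) = 121*250 = 30250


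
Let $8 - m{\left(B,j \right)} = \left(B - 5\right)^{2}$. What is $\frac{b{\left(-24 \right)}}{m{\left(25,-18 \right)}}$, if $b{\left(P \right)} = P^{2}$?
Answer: $- \frac{72}{49} \approx -1.4694$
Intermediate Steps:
$m{\left(B,j \right)} = 8 - \left(-5 + B\right)^{2}$ ($m{\left(B,j \right)} = 8 - \left(B - 5\right)^{2} = 8 - \left(-5 + B\right)^{2}$)
$\frac{b{\left(-24 \right)}}{m{\left(25,-18 \right)}} = \frac{\left(-24\right)^{2}}{8 - \left(-5 + 25\right)^{2}} = \frac{576}{8 - 20^{2}} = \frac{576}{8 - 400} = \frac{576}{-392} = 576 \left(- \frac{1}{392}\right) = - \frac{72}{49}$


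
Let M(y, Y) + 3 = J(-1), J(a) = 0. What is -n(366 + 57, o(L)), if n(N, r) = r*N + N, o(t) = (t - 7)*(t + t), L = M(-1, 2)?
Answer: -25803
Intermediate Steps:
M(y, Y) = -3 (M(y, Y) = -3 + 0 = -3)
L = -3
o(t) = 2*t*(-7 + t) (o(t) = (-7 + t)*(2*t) = 2*t*(-7 + t))
n(N, r) = N + N*r (n(N, r) = N*r + N = N + N*r)
-n(366 + 57, o(L)) = -(366 + 57)*(1 + 2*(-3)*(-7 - 3)) = -423*(1 + 2*(-3)*(-10)) = -423*(1 + 60) = -423*61 = -1*25803 = -25803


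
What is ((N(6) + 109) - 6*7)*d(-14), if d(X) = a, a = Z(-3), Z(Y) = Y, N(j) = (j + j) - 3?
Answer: -228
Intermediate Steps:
N(j) = -3 + 2*j (N(j) = 2*j - 3 = -3 + 2*j)
a = -3
d(X) = -3
((N(6) + 109) - 6*7)*d(-14) = (((-3 + 2*6) + 109) - 6*7)*(-3) = (((-3 + 12) + 109) - 42)*(-3) = ((9 + 109) - 42)*(-3) = (118 - 42)*(-3) = 76*(-3) = -228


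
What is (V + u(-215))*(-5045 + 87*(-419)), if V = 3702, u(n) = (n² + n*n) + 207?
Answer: -3998705782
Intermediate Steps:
u(n) = 207 + 2*n² (u(n) = (n² + n²) + 207 = 2*n² + 207 = 207 + 2*n²)
(V + u(-215))*(-5045 + 87*(-419)) = (3702 + (207 + 2*(-215)²))*(-5045 + 87*(-419)) = (3702 + (207 + 2*46225))*(-5045 - 36453) = (3702 + (207 + 92450))*(-41498) = (3702 + 92657)*(-41498) = 96359*(-41498) = -3998705782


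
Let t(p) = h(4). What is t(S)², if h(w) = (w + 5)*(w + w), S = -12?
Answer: 5184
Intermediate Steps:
h(w) = 2*w*(5 + w) (h(w) = (5 + w)*(2*w) = 2*w*(5 + w))
t(p) = 72 (t(p) = 2*4*(5 + 4) = 2*4*9 = 72)
t(S)² = 72² = 5184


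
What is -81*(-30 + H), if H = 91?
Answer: -4941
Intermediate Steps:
-81*(-30 + H) = -81*(-30 + 91) = -81*61 = -4941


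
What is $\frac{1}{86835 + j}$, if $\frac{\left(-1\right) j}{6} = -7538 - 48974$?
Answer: $\frac{1}{425907} \approx 2.3479 \cdot 10^{-6}$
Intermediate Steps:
$j = 339072$ ($j = - 6 \left(-7538 - 48974\right) = \left(-6\right) \left(-56512\right) = 339072$)
$\frac{1}{86835 + j} = \frac{1}{86835 + 339072} = \frac{1}{425907}$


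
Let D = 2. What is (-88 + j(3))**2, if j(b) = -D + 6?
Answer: 7056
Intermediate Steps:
j(b) = 4 (j(b) = -1*2 + 6 = -2 + 6 = 4)
(-88 + j(3))**2 = (-88 + 4)**2 = (-84)**2 = 7056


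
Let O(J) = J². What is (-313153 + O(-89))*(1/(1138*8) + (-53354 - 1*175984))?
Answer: 39830737641627/569 ≈ 7.0001e+10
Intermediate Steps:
(-313153 + O(-89))*(1/(1138*8) + (-53354 - 1*175984)) = (-313153 + (-89)²)*(1/(1138*8) + (-53354 - 1*175984)) = (-313153 + 7921)*(1/9104 + (-53354 - 175984)) = -305232*(1/9104 - 229338) = -305232*(-2087893151/9104) = 39830737641627/569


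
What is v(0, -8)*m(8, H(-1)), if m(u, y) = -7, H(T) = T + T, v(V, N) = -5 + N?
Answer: 91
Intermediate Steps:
H(T) = 2*T
v(0, -8)*m(8, H(-1)) = (-5 - 8)*(-7) = -13*(-7) = 91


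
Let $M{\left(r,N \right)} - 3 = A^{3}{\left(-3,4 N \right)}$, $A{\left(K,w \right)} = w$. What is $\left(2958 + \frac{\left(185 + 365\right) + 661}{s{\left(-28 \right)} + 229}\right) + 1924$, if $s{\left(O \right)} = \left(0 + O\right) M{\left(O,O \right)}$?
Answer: $\frac{192048746989}{39338129} \approx 4882.0$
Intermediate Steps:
$M{\left(r,N \right)} = 3 + 64 N^{3}$ ($M{\left(r,N \right)} = 3 + \left(4 N\right)^{3} = 3 + 64 N^{3}$)
$s{\left(O \right)} = O \left(3 + 64 O^{3}\right)$ ($s{\left(O \right)} = \left(0 + O\right) \left(3 + 64 O^{3}\right) = O \left(3 + 64 O^{3}\right)$)
$\left(2958 + \frac{\left(185 + 365\right) + 661}{s{\left(-28 \right)} + 229}\right) + 1924 = \left(2958 + \frac{\left(185 + 365\right) + 661}{- 28 \left(3 + 64 \left(-28\right)^{3}\right) + 229}\right) + 1924 = \left(2958 + \frac{550 + 661}{- 28 \left(3 + 64 \left(-21952\right)\right) + 229}\right) + 1924 = \left(2958 + \frac{1211}{- 28 \left(3 - 1404928\right) + 229}\right) + 1924 = \left(2958 + \frac{1211}{\left(-28\right) \left(-1404925\right) + 229}\right) + 1924 = \left(2958 + \frac{1211}{39337900 + 229}\right) + 1924 = \left(2958 + \frac{1211}{39338129}\right) + 1924 = \frac{116362186793}{39338129} + 1924 = \frac{192048746989}{39338129}$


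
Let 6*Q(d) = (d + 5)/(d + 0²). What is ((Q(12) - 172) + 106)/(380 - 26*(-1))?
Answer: -4735/29232 ≈ -0.16198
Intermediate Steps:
Q(d) = (5 + d)/(6*d) (Q(d) = ((d + 5)/(d + 0²))/6 = ((5 + d)/(d + 0))/6 = ((5 + d)/d)/6 = (5 + d)/(6*d))
((Q(12) - 172) + 106)/(380 - 26*(-1)) = (((⅙)*(5 + 12)/12 - 172) + 106)/(380 - 26*(-1)) = (((⅙)*(1/12)*17 - 172) + 106)/(380 + 26) = ((17/72 - 172) + 106)/406 = (-12367/72 + 106)*(1/406) = -4735/72*1/406 = -4735/29232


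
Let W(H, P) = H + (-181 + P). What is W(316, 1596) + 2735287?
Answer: 2737018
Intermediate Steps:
W(H, P) = -181 + H + P
W(316, 1596) + 2735287 = (-181 + 316 + 1596) + 2735287 = 1731 + 2735287 = 2737018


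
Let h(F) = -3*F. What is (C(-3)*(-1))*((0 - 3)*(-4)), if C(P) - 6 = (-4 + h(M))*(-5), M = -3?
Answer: 228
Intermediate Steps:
C(P) = -19 (C(P) = 6 + (-4 - 3*(-3))*(-5) = 6 + (-4 + 9)*(-5) = 6 + 5*(-5) = 6 - 25 = -19)
(C(-3)*(-1))*((0 - 3)*(-4)) = (-19*(-1))*((0 - 3)*(-4)) = 19*(-3*(-4)) = 19*12 = 228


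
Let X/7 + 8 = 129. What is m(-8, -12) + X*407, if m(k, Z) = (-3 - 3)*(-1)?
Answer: 344735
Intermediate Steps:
m(k, Z) = 6 (m(k, Z) = -6*(-1) = 6)
X = 847 (X = -56 + 7*129 = -56 + 903 = 847)
m(-8, -12) + X*407 = 6 + 847*407 = 6 + 344729 = 344735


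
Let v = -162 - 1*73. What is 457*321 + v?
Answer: 146462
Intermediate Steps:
v = -235 (v = -162 - 73 = -235)
457*321 + v = 457*321 - 235 = 146697 - 235 = 146462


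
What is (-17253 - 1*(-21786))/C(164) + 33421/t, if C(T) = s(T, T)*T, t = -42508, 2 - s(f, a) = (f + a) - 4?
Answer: -489396233/561190616 ≈ -0.87207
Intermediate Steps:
s(f, a) = 6 - a - f (s(f, a) = 2 - ((f + a) - 4) = 2 - ((a + f) - 4) = 2 - (-4 + a + f) = 2 + (4 - a - f) = 6 - a - f)
C(T) = T*(6 - 2*T) (C(T) = (6 - T - T)*T = (6 - 2*T)*T = T*(6 - 2*T))
(-17253 - 1*(-21786))/C(164) + 33421/t = (-17253 - 1*(-21786))/((2*164*(3 - 1*164))) + 33421/(-42508) = (-17253 + 21786)/((2*164*(3 - 164))) + 33421*(-1/42508) = 4533/((2*164*(-161))) - 33421/42508 = 4533/(-52808) - 33421/42508 = 4533*(-1/52808) - 33421/42508 = -4533/52808 - 33421/42508 = -489396233/561190616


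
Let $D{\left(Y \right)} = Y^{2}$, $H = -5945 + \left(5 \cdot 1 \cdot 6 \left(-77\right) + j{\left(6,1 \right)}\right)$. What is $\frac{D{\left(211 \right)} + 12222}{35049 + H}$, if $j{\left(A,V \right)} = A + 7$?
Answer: $\frac{56743}{26807} \approx 2.1167$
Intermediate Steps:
$j{\left(A,V \right)} = 7 + A$
$H = -8242$ ($H = -5945 + \left(5 \cdot 1 \cdot 6 \left(-77\right) + \left(7 + 6\right)\right) = -5945 + \left(5 \cdot 6 \left(-77\right) + 13\right) = -5945 + \left(30 \left(-77\right) + 13\right) = -5945 + \left(-2310 + 13\right) = -5945 - 2297 = -8242$)
$\frac{D{\left(211 \right)} + 12222}{35049 + H} = \frac{211^{2} + 12222}{35049 - 8242} = \frac{44521 + 12222}{26807} = 56743 \cdot \frac{1}{26807} = \frac{56743}{26807}$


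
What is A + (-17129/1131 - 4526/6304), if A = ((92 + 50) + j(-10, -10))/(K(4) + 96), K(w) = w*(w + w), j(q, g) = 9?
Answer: -418756631/28519296 ≈ -14.683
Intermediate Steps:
K(w) = 2*w² (K(w) = w*(2*w) = 2*w²)
A = 151/128 (A = ((92 + 50) + 9)/(2*4² + 96) = (142 + 9)/(2*16 + 96) = 151/(32 + 96) = 151/128 ≈ 1.1797)
A + (-17129/1131 - 4526/6304) = 151/128 + (-17129/1131 - 4526/6304) = 151/128 + (-17129*1/1131 - 4526*1/6304) = 151/128 + (-17129/1131 - 2263/3152) = 151/128 - 56550061/3564912 = -418756631/28519296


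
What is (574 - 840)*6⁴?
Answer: -344736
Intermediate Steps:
(574 - 840)*6⁴ = -266*1296 = -344736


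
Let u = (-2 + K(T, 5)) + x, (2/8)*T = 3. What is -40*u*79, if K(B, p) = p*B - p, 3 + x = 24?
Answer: -233840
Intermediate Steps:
x = 21 (x = -3 + 24 = 21)
T = 12 (T = 4*3 = 12)
K(B, p) = -p + B*p (K(B, p) = B*p - p = -p + B*p)
u = 74 (u = (-2 + 5*(-1 + 12)) + 21 = (-2 + 5*11) + 21 = (-2 + 55) + 21 = 53 + 21 = 74)
-40*u*79 = -40*74*79 = -2960*79 = -233840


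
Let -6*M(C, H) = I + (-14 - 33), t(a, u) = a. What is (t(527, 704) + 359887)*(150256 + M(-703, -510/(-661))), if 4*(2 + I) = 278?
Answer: 108306269139/2 ≈ 5.4153e+10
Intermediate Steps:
I = 135/2 (I = -2 + (¼)*278 = -2 + 139/2 = 135/2 ≈ 67.500)
M(C, H) = -41/12 (M(C, H) = -(135/2 + (-14 - 33))/6 = -(135/2 - 47)/6 = -⅙*41/2 = -41/12)
(t(527, 704) + 359887)*(150256 + M(-703, -510/(-661))) = (527 + 359887)*(150256 - 41/12) = 360414*(1803031/12) = 108306269139/2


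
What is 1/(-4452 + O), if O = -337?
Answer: -1/4789 ≈ -0.00020881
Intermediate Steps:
1/(-4452 + O) = 1/(-4452 - 337) = 1/(-4789) = -1/4789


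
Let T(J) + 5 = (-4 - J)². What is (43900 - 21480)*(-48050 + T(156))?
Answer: -503441100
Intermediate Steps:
T(J) = -5 + (-4 - J)²
(43900 - 21480)*(-48050 + T(156)) = (43900 - 21480)*(-48050 + (-5 + (4 + 156)²)) = 22420*(-48050 + (-5 + 160²)) = 22420*(-48050 + (-5 + 25600)) = 22420*(-48050 + 25595) = 22420*(-22455) = -503441100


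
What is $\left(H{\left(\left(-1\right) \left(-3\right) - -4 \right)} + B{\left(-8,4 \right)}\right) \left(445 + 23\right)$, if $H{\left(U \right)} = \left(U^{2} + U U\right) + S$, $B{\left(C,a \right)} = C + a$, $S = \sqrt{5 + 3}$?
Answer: $43992 + 936 \sqrt{2} \approx 45316.0$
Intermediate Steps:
$S = 2 \sqrt{2}$ ($S = \sqrt{8} = 2 \sqrt{2} \approx 2.8284$)
$H{\left(U \right)} = 2 \sqrt{2} + 2 U^{2}$ ($H{\left(U \right)} = \left(U^{2} + U U\right) + 2 \sqrt{2} = \left(U^{2} + U^{2}\right) + 2 \sqrt{2} = 2 U^{2} + 2 \sqrt{2} = 2 \sqrt{2} + 2 U^{2}$)
$\left(H{\left(\left(-1\right) \left(-3\right) - -4 \right)} + B{\left(-8,4 \right)}\right) \left(445 + 23\right) = \left(\left(2 \sqrt{2} + 2 \left(\left(-1\right) \left(-3\right) - -4\right)^{2}\right) + \left(-8 + 4\right)\right) \left(445 + 23\right) = \left(\left(2 \sqrt{2} + 2 \left(3 + 4\right)^{2}\right) - 4\right) 468 = \left(\left(2 \sqrt{2} + 2 \cdot 7^{2}\right) - 4\right) 468 = \left(\left(2 \sqrt{2} + 2 \cdot 49\right) - 4\right) 468 = \left(\left(2 \sqrt{2} + 98\right) - 4\right) 468 = \left(\left(98 + 2 \sqrt{2}\right) - 4\right) 468 = \left(94 + 2 \sqrt{2}\right) 468 = 43992 + 936 \sqrt{2}$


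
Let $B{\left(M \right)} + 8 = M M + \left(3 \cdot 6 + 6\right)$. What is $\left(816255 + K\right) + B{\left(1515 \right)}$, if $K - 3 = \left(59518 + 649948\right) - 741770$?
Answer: $3079195$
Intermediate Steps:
$B{\left(M \right)} = 16 + M^{2}$ ($B{\left(M \right)} = -8 + \left(M M + \left(3 \cdot 6 + 6\right)\right) = -8 + \left(M^{2} + \left(18 + 6\right)\right) = -8 + \left(M^{2} + 24\right) = -8 + \left(24 + M^{2}\right) = 16 + M^{2}$)
$K = -32301$ ($K = 3 + \left(\left(59518 + 649948\right) - 741770\right) = 3 + \left(709466 - 741770\right) = 3 - 32304 = -32301$)
$\left(816255 + K\right) + B{\left(1515 \right)} = \left(816255 - 32301\right) + \left(16 + 1515^{2}\right) = 783954 + \left(16 + 2295225\right) = 783954 + 2295241 = 3079195$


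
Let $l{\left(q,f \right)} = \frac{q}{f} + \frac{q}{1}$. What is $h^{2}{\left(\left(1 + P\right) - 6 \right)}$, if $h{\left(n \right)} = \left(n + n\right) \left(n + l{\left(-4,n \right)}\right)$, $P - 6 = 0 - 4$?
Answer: $1156$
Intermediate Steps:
$P = 2$ ($P = 6 + \left(0 - 4\right) = 6 - 4 = 2$)
$l{\left(q,f \right)} = q + \frac{q}{f}$ ($l{\left(q,f \right)} = \frac{q}{f} + q 1 = \frac{q}{f} + q = q + \frac{q}{f}$)
$h{\left(n \right)} = 2 n \left(-4 + n - \frac{4}{n}\right)$ ($h{\left(n \right)} = \left(n + n\right) \left(n - \left(4 + \frac{4}{n}\right)\right) = 2 n \left(-4 + n - \frac{4}{n}\right)$)
$h^{2}{\left(\left(1 + P\right) - 6 \right)} = \left(-8 + 2 \left(\left(1 + 2\right) - 6\right) \left(-4 + \left(\left(1 + 2\right) - 6\right)\right)\right)^{2} = \left(-8 + 2 \left(3 - 6\right) \left(-4 + \left(3 - 6\right)\right)\right)^{2} = \left(-8 + 2 \left(-3\right) \left(-4 - 3\right)\right)^{2} = \left(-8 + 2 \left(-3\right) \left(-7\right)\right)^{2} = \left(-8 + 42\right)^{2} = 34^{2} = 1156$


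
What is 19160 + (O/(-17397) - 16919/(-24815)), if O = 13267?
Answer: 1181637530434/61672365 ≈ 19160.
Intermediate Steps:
19160 + (O/(-17397) - 16919/(-24815)) = 19160 + (13267/(-17397) - 16919/(-24815)) = 19160 + (13267*(-1/17397) - 16919*(-1/24815)) = 19160 + (-13267/17397 + 2417/3545) = 19160 - 4982966/61672365 = 1181637530434/61672365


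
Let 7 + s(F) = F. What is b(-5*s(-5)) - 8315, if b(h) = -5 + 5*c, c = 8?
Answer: -8280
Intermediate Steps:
s(F) = -7 + F
b(h) = 35 (b(h) = -5 + 5*8 = -5 + 40 = 35)
b(-5*s(-5)) - 8315 = 35 - 8315 = -8280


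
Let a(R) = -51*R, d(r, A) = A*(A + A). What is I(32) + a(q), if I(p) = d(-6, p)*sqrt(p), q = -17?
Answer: 867 + 8192*sqrt(2) ≈ 12452.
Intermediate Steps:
d(r, A) = 2*A**2 (d(r, A) = A*(2*A) = 2*A**2)
I(p) = 2*p**(5/2) (I(p) = (2*p**2)*sqrt(p) = 2*p**(5/2))
I(32) + a(q) = 2*32**(5/2) - 51*(-17) = 2*(4096*sqrt(2)) + 867 = 8192*sqrt(2) + 867 = 867 + 8192*sqrt(2)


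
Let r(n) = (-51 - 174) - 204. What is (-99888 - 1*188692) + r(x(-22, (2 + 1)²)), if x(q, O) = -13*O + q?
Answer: -289009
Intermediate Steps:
x(q, O) = q - 13*O
r(n) = -429 (r(n) = -225 - 204 = -429)
(-99888 - 1*188692) + r(x(-22, (2 + 1)²)) = (-99888 - 1*188692) - 429 = (-99888 - 188692) - 429 = -288580 - 429 = -289009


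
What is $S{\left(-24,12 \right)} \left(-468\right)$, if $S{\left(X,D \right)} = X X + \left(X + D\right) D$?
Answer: $-202176$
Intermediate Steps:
$S{\left(X,D \right)} = X^{2} + D \left(D + X\right)$ ($S{\left(X,D \right)} = X^{2} + \left(D + X\right) D = X^{2} + D \left(D + X\right)$)
$S{\left(-24,12 \right)} \left(-468\right) = \left(12^{2} + \left(-24\right)^{2} + 12 \left(-24\right)\right) \left(-468\right) = \left(144 + 576 - 288\right) \left(-468\right) = 432 \left(-468\right) = -202176$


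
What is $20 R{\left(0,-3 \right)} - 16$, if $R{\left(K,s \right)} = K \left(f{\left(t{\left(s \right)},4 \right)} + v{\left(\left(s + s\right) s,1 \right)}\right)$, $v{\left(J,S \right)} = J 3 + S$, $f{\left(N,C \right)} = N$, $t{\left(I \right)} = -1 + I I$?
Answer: $-16$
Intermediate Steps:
$t{\left(I \right)} = -1 + I^{2}$
$v{\left(J,S \right)} = S + 3 J$ ($v{\left(J,S \right)} = 3 J + S = S + 3 J$)
$R{\left(K,s \right)} = 7 K s^{2}$ ($R{\left(K,s \right)} = K \left(\left(-1 + s^{2}\right) + \left(1 + 3 \left(s + s\right) s\right)\right) = K \left(\left(-1 + s^{2}\right) + \left(1 + 3 \cdot 2 s s\right)\right) = K \left(\left(-1 + s^{2}\right) + \left(1 + 3 \cdot 2 s^{2}\right)\right) = K \left(\left(-1 + s^{2}\right) + \left(1 + 6 s^{2}\right)\right) = K 7 s^{2} = 7 K s^{2}$)
$20 R{\left(0,-3 \right)} - 16 = 20 \cdot 7 \cdot 0 \left(-3\right)^{2} - 16 = 20 \cdot 7 \cdot 0 \cdot 9 - 16 = 20 \cdot 0 - 16 = 0 - 16 = -16$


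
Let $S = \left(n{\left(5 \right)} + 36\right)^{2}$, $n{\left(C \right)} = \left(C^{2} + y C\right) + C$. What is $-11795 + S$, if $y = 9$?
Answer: $526$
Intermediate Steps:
$n{\left(C \right)} = C^{2} + 10 C$ ($n{\left(C \right)} = \left(C^{2} + 9 C\right) + C = C^{2} + 10 C$)
$S = 12321$ ($S = \left(5 \left(10 + 5\right) + 36\right)^{2} = \left(5 \cdot 15 + 36\right)^{2} = \left(75 + 36\right)^{2} = 111^{2} = 12321$)
$-11795 + S = -11795 + 12321 = 526$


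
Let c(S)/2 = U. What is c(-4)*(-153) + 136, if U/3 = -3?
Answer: 2890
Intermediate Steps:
U = -9 (U = 3*(-3) = -9)
c(S) = -18 (c(S) = 2*(-9) = -18)
c(-4)*(-153) + 136 = -18*(-153) + 136 = 2754 + 136 = 2890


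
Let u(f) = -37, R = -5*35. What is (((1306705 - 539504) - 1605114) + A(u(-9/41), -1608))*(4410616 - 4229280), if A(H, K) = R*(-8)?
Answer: -151689921368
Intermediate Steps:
R = -175
A(H, K) = 1400 (A(H, K) = -175*(-8) = 1400)
(((1306705 - 539504) - 1605114) + A(u(-9/41), -1608))*(4410616 - 4229280) = (((1306705 - 539504) - 1605114) + 1400)*(4410616 - 4229280) = ((767201 - 1605114) + 1400)*181336 = (-837913 + 1400)*181336 = -836513*181336 = -151689921368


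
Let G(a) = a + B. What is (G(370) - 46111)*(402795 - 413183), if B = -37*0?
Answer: 475157508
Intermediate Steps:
B = 0
G(a) = a (G(a) = a + 0 = a)
(G(370) - 46111)*(402795 - 413183) = (370 - 46111)*(402795 - 413183) = -45741*(-10388) = 475157508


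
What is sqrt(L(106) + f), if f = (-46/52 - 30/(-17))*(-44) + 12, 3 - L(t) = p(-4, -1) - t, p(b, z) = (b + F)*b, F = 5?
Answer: sqrt(4213807)/221 ≈ 9.2885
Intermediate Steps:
p(b, z) = b*(5 + b) (p(b, z) = (b + 5)*b = (5 + b)*b = b*(5 + b))
L(t) = 7 + t (L(t) = 3 - (-4*(5 - 4) - t) = 3 - (-4*1 - t) = 3 - (-4 - t) = 3 + (4 + t) = 7 + t)
f = -5906/221 (f = (-46*1/52 - 30*(-1/17))*(-44) + 12 = (-23/26 + 30/17)*(-44) + 12 = (389/442)*(-44) + 12 = -8558/221 + 12 = -5906/221 ≈ -26.724)
sqrt(L(106) + f) = sqrt((7 + 106) - 5906/221) = sqrt(113 - 5906/221) = sqrt(19067/221) = sqrt(4213807)/221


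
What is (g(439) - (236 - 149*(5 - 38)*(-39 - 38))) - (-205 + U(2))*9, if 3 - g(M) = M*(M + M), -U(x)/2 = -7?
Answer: -5347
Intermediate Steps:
U(x) = 14 (U(x) = -2*(-7) = 14)
g(M) = 3 - 2*M² (g(M) = 3 - M*(M + M) = 3 - M*2*M = 3 - 2*M²)
(g(439) - (236 - 149*(5 - 38)*(-39 - 38))) - (-205 + U(2))*9 = ((3 - 2*439²) - (236 - 149*(5 - 38)*(-39 - 38))) - (-205 + 14)*9 = ((3 - 2*192721) - (236 - (-4917)*(-77))) - (-191)*9 = ((3 - 385442) - (236 - 149*2541)) - 1*(-1719) = (-385439 - (236 - 378609)) + 1719 = (-385439 - 1*(-378373)) + 1719 = (-385439 + 378373) + 1719 = -7066 + 1719 = -5347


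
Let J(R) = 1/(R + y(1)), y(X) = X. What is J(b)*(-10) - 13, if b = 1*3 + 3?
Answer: -101/7 ≈ -14.429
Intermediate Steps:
b = 6 (b = 3 + 3 = 6)
J(R) = 1/(1 + R) (J(R) = 1/(R + 1) = 1/(1 + R))
J(b)*(-10) - 13 = -10/(1 + 6) - 13 = -10/7 - 13 = -101/7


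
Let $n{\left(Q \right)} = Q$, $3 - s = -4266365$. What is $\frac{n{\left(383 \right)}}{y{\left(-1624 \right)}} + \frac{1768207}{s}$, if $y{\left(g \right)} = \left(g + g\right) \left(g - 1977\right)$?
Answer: $\frac{1292666747805}{3118727807104} \approx 0.41449$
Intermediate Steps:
$s = 4266368$ ($s = 3 - -4266365 = 3 + 4266365 = 4266368$)
$y{\left(g \right)} = 2 g \left(-1977 + g\right)$
$\frac{n{\left(383 \right)}}{y{\left(-1624 \right)}} + \frac{1768207}{s} = \frac{383}{2 \left(-1624\right) \left(-1977 - 1624\right)} + \frac{1768207}{4266368} = \frac{383}{2 \left(-1624\right) \left(-3601\right)} + 1768207 \cdot \frac{1}{4266368} = \frac{383}{11696048} + \frac{1768207}{4266368} = \frac{1292666747805}{3118727807104}$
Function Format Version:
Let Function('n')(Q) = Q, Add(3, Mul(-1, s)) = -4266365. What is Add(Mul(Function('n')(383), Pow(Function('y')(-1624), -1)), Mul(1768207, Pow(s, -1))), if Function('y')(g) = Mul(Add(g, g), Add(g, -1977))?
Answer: Rational(1292666747805, 3118727807104) ≈ 0.41449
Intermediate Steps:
s = 4266368 (s = Add(3, Mul(-1, -4266365)) = Add(3, 4266365) = 4266368)
Function('y')(g) = Mul(2, g, Add(-1977, g)) (Function('y')(g) = Mul(Mul(2, g), Add(-1977, g)) = Mul(2, g, Add(-1977, g)))
Add(Mul(Function('n')(383), Pow(Function('y')(-1624), -1)), Mul(1768207, Pow(s, -1))) = Add(Mul(383, Pow(Mul(2, -1624, Add(-1977, -1624)), -1)), Mul(1768207, Pow(4266368, -1))) = Add(Mul(383, Pow(Mul(2, -1624, -3601), -1)), Mul(1768207, Rational(1, 4266368))) = Add(Mul(383, Pow(11696048, -1)), Rational(1768207, 4266368)) = Add(Mul(383, Rational(1, 11696048)), Rational(1768207, 4266368)) = Add(Rational(383, 11696048), Rational(1768207, 4266368)) = Rational(1292666747805, 3118727807104)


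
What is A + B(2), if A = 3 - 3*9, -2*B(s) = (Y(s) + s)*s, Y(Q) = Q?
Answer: -28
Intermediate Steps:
B(s) = -s² (B(s) = -(s + s)*s/2 = -2*s*s/2 = -s²)
A = -24 (A = 3 - 27 = -24)
A + B(2) = -24 - 1*2² = -24 - 1*4 = -24 - 4 = -28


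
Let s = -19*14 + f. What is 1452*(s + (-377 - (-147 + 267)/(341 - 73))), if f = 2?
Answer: -62402604/67 ≈ -9.3138e+5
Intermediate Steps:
s = -264 (s = -19*14 + 2 = -266 + 2 = -264)
1452*(s + (-377 - (-147 + 267)/(341 - 73))) = 1452*(-264 + (-377 - (-147 + 267)/(341 - 73))) = 1452*(-264 + (-377 - 120/268)) = 1452*(-264 + (-377 - 1*30/67)) = 1452*(-264 + (-377 - 30/67)) = 1452*(-264 - 25289/67) = 1452*(-42977/67) = -62402604/67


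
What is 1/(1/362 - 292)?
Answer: -362/105703 ≈ -0.0034247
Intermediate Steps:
1/(1/362 - 292) = 1/(-105703/362) = -362/105703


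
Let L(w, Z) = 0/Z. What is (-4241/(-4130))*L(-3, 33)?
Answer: 0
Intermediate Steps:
L(w, Z) = 0
(-4241/(-4130))*L(-3, 33) = -4241/(-4130)*0 = -4241*(-1/4130)*0 = (4241/4130)*0 = 0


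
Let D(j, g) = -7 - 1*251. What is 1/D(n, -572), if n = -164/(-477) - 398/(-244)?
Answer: -1/258 ≈ -0.0038760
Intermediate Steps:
n = 114931/58194 (n = -164*(-1/477) - 398*(-1/244) = 164/477 + 199/122 = 114931/58194 ≈ 1.9750)
D(j, g) = -258 (D(j, g) = -7 - 251 = -258)
1/D(n, -572) = 1/(-258) = -1/258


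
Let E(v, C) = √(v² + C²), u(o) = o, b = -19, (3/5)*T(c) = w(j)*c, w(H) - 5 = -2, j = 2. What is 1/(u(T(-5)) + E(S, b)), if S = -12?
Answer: -5/24 - √505/120 ≈ -0.39560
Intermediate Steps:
w(H) = 3 (w(H) = 5 - 2 = 3)
T(c) = 5*c (T(c) = 5*(3*c)/3 = 5*c)
E(v, C) = √(C² + v²)
1/(u(T(-5)) + E(S, b)) = 1/(5*(-5) + √((-19)² + (-12)²)) = 1/(-25 + √(361 + 144)) = 1/(-25 + √505)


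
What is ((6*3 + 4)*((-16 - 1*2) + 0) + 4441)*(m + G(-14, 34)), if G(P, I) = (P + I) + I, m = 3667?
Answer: 15051445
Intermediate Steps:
G(P, I) = P + 2*I (G(P, I) = (I + P) + I = P + 2*I)
((6*3 + 4)*((-16 - 1*2) + 0) + 4441)*(m + G(-14, 34)) = ((6*3 + 4)*((-16 - 1*2) + 0) + 4441)*(3667 + (-14 + 2*34)) = ((18 + 4)*((-16 - 2) + 0) + 4441)*(3667 + (-14 + 68)) = (22*(-18 + 0) + 4441)*(3667 + 54) = (22*(-18) + 4441)*3721 = (-396 + 4441)*3721 = 4045*3721 = 15051445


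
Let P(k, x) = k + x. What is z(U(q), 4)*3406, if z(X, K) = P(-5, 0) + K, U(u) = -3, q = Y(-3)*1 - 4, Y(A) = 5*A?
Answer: -3406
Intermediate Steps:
q = -19 (q = (5*(-3))*1 - 4 = -15*1 - 4 = -15 - 4 = -19)
z(X, K) = -5 + K (z(X, K) = (-5 + 0) + K = -5 + K)
z(U(q), 4)*3406 = (-5 + 4)*3406 = -1*3406 = -3406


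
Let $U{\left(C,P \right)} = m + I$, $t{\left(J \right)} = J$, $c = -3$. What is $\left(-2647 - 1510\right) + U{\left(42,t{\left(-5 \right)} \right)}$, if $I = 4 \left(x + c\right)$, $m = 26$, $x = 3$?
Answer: $-4131$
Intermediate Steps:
$I = 0$ ($I = 4 \left(3 - 3\right) = 4 \cdot 0 = 0$)
$U{\left(C,P \right)} = 26$ ($U{\left(C,P \right)} = 26 + 0 = 26$)
$\left(-2647 - 1510\right) + U{\left(42,t{\left(-5 \right)} \right)} = \left(-2647 - 1510\right) + 26 = -4157 + 26 = -4131$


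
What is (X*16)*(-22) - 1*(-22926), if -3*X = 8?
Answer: 71594/3 ≈ 23865.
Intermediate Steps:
X = -8/3 (X = -⅓*8 = -8/3 ≈ -2.6667)
(X*16)*(-22) - 1*(-22926) = -8/3*16*(-22) - 1*(-22926) = -128/3*(-22) + 22926 = 2816/3 + 22926 = 71594/3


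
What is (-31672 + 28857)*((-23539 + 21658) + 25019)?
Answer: -65133470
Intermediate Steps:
(-31672 + 28857)*((-23539 + 21658) + 25019) = -2815*(-1881 + 25019) = -2815*23138 = -65133470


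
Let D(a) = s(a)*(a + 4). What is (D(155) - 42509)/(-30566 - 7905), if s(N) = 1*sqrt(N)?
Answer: 42509/38471 - 159*sqrt(155)/38471 ≈ 1.0535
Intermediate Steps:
s(N) = sqrt(N)
D(a) = sqrt(a)*(4 + a) (D(a) = sqrt(a)*(a + 4) = sqrt(a)*(4 + a))
(D(155) - 42509)/(-30566 - 7905) = (sqrt(155)*(4 + 155) - 42509)/(-30566 - 7905) = (sqrt(155)*159 - 42509)/(-38471) = (159*sqrt(155) - 42509)*(-1/38471) = (-42509 + 159*sqrt(155))*(-1/38471) = 42509/38471 - 159*sqrt(155)/38471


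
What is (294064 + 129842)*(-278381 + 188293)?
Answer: -38188843728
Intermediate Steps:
(294064 + 129842)*(-278381 + 188293) = 423906*(-90088) = -38188843728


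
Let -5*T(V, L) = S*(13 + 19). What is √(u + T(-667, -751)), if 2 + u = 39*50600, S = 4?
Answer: 3*√5481590/5 ≈ 1404.8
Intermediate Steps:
T(V, L) = -128/5 (T(V, L) = -4*(13 + 19)/5 = -4*32/5 = -⅕*128 = -128/5)
u = 1973398 (u = -2 + 39*50600 = -2 + 1973400 = 1973398)
√(u + T(-667, -751)) = √(1973398 - 128/5) = √(9866862/5) = 3*√5481590/5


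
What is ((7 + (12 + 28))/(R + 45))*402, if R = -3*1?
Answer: 3149/7 ≈ 449.86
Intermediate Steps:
R = -3
((7 + (12 + 28))/(R + 45))*402 = ((7 + (12 + 28))/(-3 + 45))*402 = ((7 + 40)/42)*402 = (47*(1/42))*402 = (47/42)*402 = 3149/7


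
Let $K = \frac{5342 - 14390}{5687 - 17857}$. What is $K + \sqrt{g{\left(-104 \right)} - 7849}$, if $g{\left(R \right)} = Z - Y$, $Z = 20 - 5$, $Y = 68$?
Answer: $\frac{4524}{6085} + 3 i \sqrt{878} \approx 0.74347 + 88.893 i$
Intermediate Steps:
$K = \frac{4524}{6085}$ ($K = - \frac{9048}{-12170} = \left(-9048\right) \left(- \frac{1}{12170}\right) = \frac{4524}{6085} \approx 0.74347$)
$Z = 15$
$g{\left(R \right)} = -53$ ($g{\left(R \right)} = 15 - 68 = -53$)
$K + \sqrt{g{\left(-104 \right)} - 7849} = \frac{4524}{6085} + \sqrt{-53 - 7849} = \frac{4524}{6085} + \sqrt{-7902} = \frac{4524}{6085} + 3 i \sqrt{878}$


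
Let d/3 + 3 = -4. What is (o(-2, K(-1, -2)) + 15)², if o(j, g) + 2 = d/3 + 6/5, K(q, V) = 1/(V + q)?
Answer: 1296/25 ≈ 51.840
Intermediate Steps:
d = -21 (d = -9 + 3*(-4) = -9 - 12 = -21)
o(j, g) = -39/5 (o(j, g) = -2 + (-21/3 + 6/5) = -2 + (-21*⅓ + 6*(⅕)) = -2 + (-7 + 6/5) = -2 - 29/5 = -39/5)
(o(-2, K(-1, -2)) + 15)² = (-39/5 + 15)² = (36/5)² = 1296/25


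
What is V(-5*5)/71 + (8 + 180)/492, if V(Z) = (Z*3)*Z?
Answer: 233962/8733 ≈ 26.791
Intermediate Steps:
V(Z) = 3*Z² (V(Z) = (3*Z)*Z = 3*Z²)
V(-5*5)/71 + (8 + 180)/492 = (3*(-5*5)²)/71 + (8 + 180)/492 = (3*(-25)²)*(1/71) + 188*(1/492) = (3*625)*(1/71) + 47/123 = 1875*(1/71) + 47/123 = 1875/71 + 47/123 = 233962/8733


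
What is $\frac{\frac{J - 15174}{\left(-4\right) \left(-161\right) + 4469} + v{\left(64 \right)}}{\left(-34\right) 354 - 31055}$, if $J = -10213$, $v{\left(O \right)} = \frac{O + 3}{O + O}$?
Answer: $\frac{2906965}{28201508224} \approx 0.00010308$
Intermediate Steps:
$v{\left(O \right)} = \frac{3 + O}{2 O}$
$\frac{\frac{J - 15174}{\left(-4\right) \left(-161\right) + 4469} + v{\left(64 \right)}}{\left(-34\right) 354 - 31055} = \frac{\frac{-10213 - 15174}{\left(-4\right) \left(-161\right) + 4469} + \frac{3 + 64}{2 \cdot 64}}{\left(-34\right) 354 - 31055} = \frac{- \frac{25387}{644 + 4469} + \frac{1}{2} \cdot \frac{1}{64} \cdot 67}{-12036 - 31055} = \frac{- \frac{25387}{5113} + \frac{67}{128}}{-43091} = \left(\left(-25387\right) \frac{1}{5113} + \frac{67}{128}\right) \left(- \frac{1}{43091}\right) = \left(- \frac{25387}{5113} + \frac{67}{128}\right) \left(- \frac{1}{43091}\right) = \left(- \frac{2906965}{654464}\right) \left(- \frac{1}{43091}\right) = \frac{2906965}{28201508224}$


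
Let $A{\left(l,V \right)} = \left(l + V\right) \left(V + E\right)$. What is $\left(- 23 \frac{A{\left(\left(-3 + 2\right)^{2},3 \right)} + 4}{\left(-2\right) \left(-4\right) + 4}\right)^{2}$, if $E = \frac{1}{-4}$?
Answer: $\frac{13225}{16} \approx 826.56$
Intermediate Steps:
$E = - \frac{1}{4} \approx -0.25$
$A{\left(l,V \right)} = \left(- \frac{1}{4} + V\right) \left(V + l\right)$ ($A{\left(l,V \right)} = \left(l + V\right) \left(V - \frac{1}{4}\right) = \left(V + l\right) \left(- \frac{1}{4} + V\right) = \left(- \frac{1}{4} + V\right) \left(V + l\right)$)
$\left(- 23 \frac{A{\left(\left(-3 + 2\right)^{2},3 \right)} + 4}{\left(-2\right) \left(-4\right) + 4}\right)^{2} = \left(- 23 \frac{\left(3^{2} - \frac{3}{4} - \frac{\left(-3 + 2\right)^{2}}{4} + 3 \left(-3 + 2\right)^{2}\right) + 4}{\left(-2\right) \left(-4\right) + 4}\right)^{2} = \left(- 23 \frac{\left(9 - \frac{3}{4} - \frac{\left(-1\right)^{2}}{4} + 3 \left(-1\right)^{2}\right) + 4}{8 + 4}\right)^{2} = \left(- 23 \frac{\left(9 - \frac{3}{4} - \frac{1}{4} + 3 \cdot 1\right) + 4}{12}\right)^{2} = \left(- 23 \left(\left(9 - \frac{3}{4} - \frac{1}{4} + 3\right) + 4\right) \frac{1}{12}\right)^{2} = \left(- 23 \left(11 + 4\right) \frac{1}{12}\right)^{2} = \left(- 23 \cdot 15 \cdot \frac{1}{12}\right)^{2} = \left(\left(-23\right) \frac{5}{4}\right)^{2} = \left(- \frac{115}{4}\right)^{2} = \frac{13225}{16}$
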